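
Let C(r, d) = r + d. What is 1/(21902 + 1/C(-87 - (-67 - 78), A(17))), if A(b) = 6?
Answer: 64/1401729 ≈ 4.5658e-5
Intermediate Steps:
C(r, d) = d + r
1/(21902 + 1/C(-87 - (-67 - 78), A(17))) = 1/(21902 + 1/(6 + (-87 - (-67 - 78)))) = 1/(21902 + 1/(6 + (-87 - 1*(-145)))) = 1/(21902 + 1/(6 + (-87 + 145))) = 1/(21902 + 1/(6 + 58)) = 1/(21902 + 1/64) = 1/(1401729/64) = 64/1401729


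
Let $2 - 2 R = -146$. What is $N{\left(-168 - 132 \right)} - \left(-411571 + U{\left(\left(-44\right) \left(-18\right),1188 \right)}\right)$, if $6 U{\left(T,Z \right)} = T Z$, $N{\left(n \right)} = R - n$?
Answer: $255129$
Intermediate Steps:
$R = 74$ ($R = 1 - -73 = 1 + 73 = 74$)
$N{\left(n \right)} = 74 - n$
$U{\left(T,Z \right)} = \frac{T Z}{6}$
$N{\left(-168 - 132 \right)} - \left(-411571 + U{\left(\left(-44\right) \left(-18\right),1188 \right)}\right) = \left(74 - \left(-168 - 132\right)\right) + \left(411571 - \frac{1}{6} \left(\left(-44\right) \left(-18\right)\right) 1188\right) = \left(74 - -300\right) + \left(411571 - \frac{1}{6} \cdot 792 \cdot 1188\right) = \left(74 + 300\right) + \left(411571 - 156816\right) = 374 + \left(411571 - 156816\right) = 374 + 254755 = 255129$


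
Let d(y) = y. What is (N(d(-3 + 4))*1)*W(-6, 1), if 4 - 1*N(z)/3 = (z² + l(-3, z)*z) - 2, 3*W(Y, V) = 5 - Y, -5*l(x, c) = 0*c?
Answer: 55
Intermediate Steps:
l(x, c) = 0 (l(x, c) = -0*c = -⅕*0 = 0)
W(Y, V) = 5/3 - Y/3 (W(Y, V) = (5 - Y)/3 = 5/3 - Y/3)
N(z) = 18 - 3*z² (N(z) = 12 - 3*((z² + 0*z) - 2) = 12 - 3*((z² + 0) - 2) = 12 - 3*(z² - 2) = 12 - 3*(-2 + z²) = 12 + (6 - 3*z²) = 18 - 3*z²)
(N(d(-3 + 4))*1)*W(-6, 1) = ((18 - 3*(-3 + 4)²)*1)*(5/3 - ⅓*(-6)) = ((18 - 3*1²)*1)*(5/3 + 2) = ((18 - 3*1)*1)*(11/3) = ((18 - 3)*1)*(11/3) = (15*1)*(11/3) = 15*(11/3) = 55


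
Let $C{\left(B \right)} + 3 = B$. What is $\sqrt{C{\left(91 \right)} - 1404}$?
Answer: $2 i \sqrt{329} \approx 36.277 i$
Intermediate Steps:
$C{\left(B \right)} = -3 + B$
$\sqrt{C{\left(91 \right)} - 1404} = \sqrt{\left(-3 + 91\right) - 1404} = \sqrt{88 - 1404} = \sqrt{-1316} = 2 i \sqrt{329}$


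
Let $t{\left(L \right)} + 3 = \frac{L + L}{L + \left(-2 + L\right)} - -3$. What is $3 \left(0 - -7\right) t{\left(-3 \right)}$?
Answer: $\frac{63}{4} \approx 15.75$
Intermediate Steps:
$t{\left(L \right)} = \frac{2 L}{-2 + 2 L}$ ($t{\left(L \right)} = -3 + \left(\frac{L + L}{L + \left(-2 + L\right)} - -3\right) = -3 + \left(\frac{2 L}{-2 + 2 L} + 3\right) = -3 + \left(3 + \frac{2 L}{-2 + 2 L}\right) = \frac{2 L}{-2 + 2 L}$)
$3 \left(0 - -7\right) t{\left(-3 \right)} = 3 \left(0 - -7\right) \left(- \frac{3}{-1 - 3}\right) = 3 \left(0 + 7\right) \left(- \frac{3}{-4}\right) = 3 \cdot 7 \left(\left(-3\right) \left(- \frac{1}{4}\right)\right) = 21 \cdot \frac{3}{4} = \frac{63}{4}$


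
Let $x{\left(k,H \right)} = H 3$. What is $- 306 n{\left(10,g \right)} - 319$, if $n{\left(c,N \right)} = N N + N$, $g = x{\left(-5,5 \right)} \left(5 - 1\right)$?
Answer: $-1120279$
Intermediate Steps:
$x{\left(k,H \right)} = 3 H$
$g = 60$ ($g = 3 \cdot 5 \left(5 - 1\right) = 15 \cdot 4 = 60$)
$n{\left(c,N \right)} = N + N^{2}$ ($n{\left(c,N \right)} = N^{2} + N = N + N^{2}$)
$- 306 n{\left(10,g \right)} - 319 = - 306 \cdot 60 \left(1 + 60\right) - 319 = - 306 \cdot 60 \cdot 61 - 319 = \left(-306\right) 3660 - 319 = -1119960 - 319 = -1120279$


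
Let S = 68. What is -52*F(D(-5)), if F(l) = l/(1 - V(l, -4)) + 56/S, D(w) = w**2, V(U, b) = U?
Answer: 1157/102 ≈ 11.343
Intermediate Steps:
F(l) = 14/17 + l/(1 - l) (F(l) = l/(1 - l) + 56/68 = l/(1 - l) + 56*(1/68) = l/(1 - l) + 14/17 = 14/17 + l/(1 - l))
-52*F(D(-5)) = -52*(-14 - 3*(-5)**2)/(17*(-1 + (-5)**2)) = -52*(-14 - 3*25)/(17*(-1 + 25)) = -52*(-14 - 75)/(17*24) = -52*(-89)/(17*24) = -52*(-89/408) = 1157/102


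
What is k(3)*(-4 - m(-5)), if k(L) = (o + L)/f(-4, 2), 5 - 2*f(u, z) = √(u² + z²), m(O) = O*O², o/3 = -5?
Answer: -2904 - 5808*√5/5 ≈ -5501.4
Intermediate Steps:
o = -15 (o = 3*(-5) = -15)
m(O) = O³
f(u, z) = 5/2 - √(u² + z²)/2
k(L) = (-15 + L)/(5/2 - √5) (k(L) = (-15 + L)/(5/2 - √((-4)² + 2²)/2) = (-15 + L)/(5/2 - √(16 + 4)/2) = (-15 + L)/(5/2 - √5))
k(3)*(-4 - m(-5)) = (-30 - 12*√5 + 2*3 + (⅘)*3*√5)*(-4 - 1*(-5)³) = (-30 - 12*√5 + 6 + 12*√5/5)*(-4 - 1*(-125)) = (-24 - 48*√5/5)*(-4 + 125) = (-24 - 48*√5/5)*121 = -2904 - 5808*√5/5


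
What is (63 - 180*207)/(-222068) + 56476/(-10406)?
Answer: -552474563/105038164 ≈ -5.2598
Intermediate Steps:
(63 - 180*207)/(-222068) + 56476/(-10406) = (63 - 37260)*(-1/222068) + 56476*(-1/10406) = -37197*(-1/222068) - 28238/5203 = 37197/222068 - 28238/5203 = -552474563/105038164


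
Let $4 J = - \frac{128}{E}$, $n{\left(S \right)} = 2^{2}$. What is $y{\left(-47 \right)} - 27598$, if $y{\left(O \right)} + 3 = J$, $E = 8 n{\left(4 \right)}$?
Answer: $-27602$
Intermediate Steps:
$n{\left(S \right)} = 4$
$E = 32$ ($E = 8 \cdot 4 = 32$)
$J = -1$ ($J = \frac{\left(-128\right) \frac{1}{32}}{4} = \frac{1}{4} \left(-4\right) = -1$)
$y{\left(O \right)} = -4$ ($y{\left(O \right)} = -3 - 1 = -4$)
$y{\left(-47 \right)} - 27598 = -4 - 27598 = -27602$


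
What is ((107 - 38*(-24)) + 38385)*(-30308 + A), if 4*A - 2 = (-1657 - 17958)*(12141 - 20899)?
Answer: 1691091025940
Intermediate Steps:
A = 42947043 (A = ½ + ((-1657 - 17958)*(12141 - 20899))/4 = ½ + (-19615*(-8758))/4 = ½ + (¼)*171788170 = ½ + 85894085/2 = 42947043)
((107 - 38*(-24)) + 38385)*(-30308 + A) = ((107 - 38*(-24)) + 38385)*(-30308 + 42947043) = ((107 + 912) + 38385)*42916735 = (1019 + 38385)*42916735 = 39404*42916735 = 1691091025940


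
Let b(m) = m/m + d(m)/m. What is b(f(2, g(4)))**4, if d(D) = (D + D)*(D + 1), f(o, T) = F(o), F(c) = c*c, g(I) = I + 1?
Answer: 14641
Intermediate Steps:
g(I) = 1 + I
F(c) = c**2
f(o, T) = o**2
d(D) = 2*D*(1 + D) (d(D) = (2*D)*(1 + D) = 2*D*(1 + D))
b(m) = 3 + 2*m (b(m) = m/m + (2*m*(1 + m))/m = 1 + (2 + 2*m) = 3 + 2*m)
b(f(2, g(4)))**4 = (3 + 2*2**2)**4 = (3 + 2*4)**4 = (3 + 8)**4 = 11**4 = 14641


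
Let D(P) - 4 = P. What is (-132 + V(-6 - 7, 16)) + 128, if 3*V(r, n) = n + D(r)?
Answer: -5/3 ≈ -1.6667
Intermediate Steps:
D(P) = 4 + P
V(r, n) = 4/3 + n/3 + r/3 (V(r, n) = (n + (4 + r))/3 = (4 + n + r)/3 = 4/3 + n/3 + r/3)
(-132 + V(-6 - 7, 16)) + 128 = (-132 + (4/3 + (1/3)*16 + (-6 - 7)/3)) + 128 = (-132 + (4/3 + 16/3 + (1/3)*(-13))) + 128 = (-132 + (4/3 + 16/3 - 13/3)) + 128 = (-132 + 7/3) + 128 = -389/3 + 128 = -5/3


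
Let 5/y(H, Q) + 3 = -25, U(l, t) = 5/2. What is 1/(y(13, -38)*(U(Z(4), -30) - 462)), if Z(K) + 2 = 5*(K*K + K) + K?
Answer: 56/4595 ≈ 0.012187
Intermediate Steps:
Z(K) = -2 + 5*K**2 + 6*K (Z(K) = -2 + (5*(K*K + K) + K) = -2 + (5*(K**2 + K) + K) = -2 + (5*(K + K**2) + K) = -2 + ((5*K + 5*K**2) + K) = -2 + (5*K**2 + 6*K) = -2 + 5*K**2 + 6*K)
U(l, t) = 5/2 (U(l, t) = 5*(1/2) = 5/2)
y(H, Q) = -5/28 (y(H, Q) = 5/(-3 - 25) = 5/(-28) = 5*(-1/28) = -5/28)
1/(y(13, -38)*(U(Z(4), -30) - 462)) = 1/(-5*(5/2 - 462)/28) = 1/(-5/28*(-919/2)) = 1/(4595/56) = 56/4595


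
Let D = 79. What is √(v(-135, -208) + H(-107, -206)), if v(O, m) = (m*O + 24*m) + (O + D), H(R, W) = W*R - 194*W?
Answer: √85038 ≈ 291.61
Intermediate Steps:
H(R, W) = -194*W + R*W (H(R, W) = R*W - 194*W = -194*W + R*W)
v(O, m) = 79 + O + 24*m + O*m (v(O, m) = (m*O + 24*m) + (O + 79) = (O*m + 24*m) + (79 + O) = (24*m + O*m) + (79 + O) = 79 + O + 24*m + O*m)
√(v(-135, -208) + H(-107, -206)) = √((79 - 135 + 24*(-208) - 135*(-208)) - 206*(-194 - 107)) = √((79 - 135 - 4992 + 28080) - 206*(-301)) = √(23032 + 62006) = √85038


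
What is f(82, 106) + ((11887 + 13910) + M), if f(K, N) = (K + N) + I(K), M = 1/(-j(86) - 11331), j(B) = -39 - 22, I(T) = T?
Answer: 293775089/11270 ≈ 26067.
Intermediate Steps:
j(B) = -61
M = -1/11270 (M = 1/(-1*(-61) - 11331) = 1/(61 - 11331) = 1/(-11270) = -1/11270 ≈ -8.8731e-5)
f(K, N) = N + 2*K (f(K, N) = (K + N) + K = N + 2*K)
f(82, 106) + ((11887 + 13910) + M) = (106 + 2*82) + ((11887 + 13910) - 1/11270) = (106 + 164) + (25797 - 1/11270) = 270 + 290732189/11270 = 293775089/11270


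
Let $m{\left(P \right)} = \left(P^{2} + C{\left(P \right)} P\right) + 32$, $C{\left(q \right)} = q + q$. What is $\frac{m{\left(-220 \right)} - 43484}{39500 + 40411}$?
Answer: $\frac{33916}{26637} \approx 1.2733$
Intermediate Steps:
$C{\left(q \right)} = 2 q$
$m{\left(P \right)} = 32 + 3 P^{2}$ ($m{\left(P \right)} = \left(P^{2} + 2 P P\right) + 32 = \left(P^{2} + 2 P^{2}\right) + 32 = 3 P^{2} + 32 = 32 + 3 P^{2}$)
$\frac{m{\left(-220 \right)} - 43484}{39500 + 40411} = \frac{\left(32 + 3 \left(-220\right)^{2}\right) - 43484}{39500 + 40411} = \frac{\left(32 + 3 \cdot 48400\right) - 43484}{79911} = \left(\left(32 + 145200\right) - 43484\right) \frac{1}{79911} = \left(145232 - 43484\right) \frac{1}{79911} = 101748 \cdot \frac{1}{79911} = \frac{33916}{26637}$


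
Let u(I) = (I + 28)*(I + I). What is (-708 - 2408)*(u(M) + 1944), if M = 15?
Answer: -10077144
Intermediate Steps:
u(I) = 2*I*(28 + I) (u(I) = (28 + I)*(2*I) = 2*I*(28 + I))
(-708 - 2408)*(u(M) + 1944) = (-708 - 2408)*(2*15*(28 + 15) + 1944) = -3116*(2*15*43 + 1944) = -3116*(1290 + 1944) = -3116*3234 = -10077144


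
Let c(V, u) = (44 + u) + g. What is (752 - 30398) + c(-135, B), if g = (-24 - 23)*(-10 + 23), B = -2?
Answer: -30215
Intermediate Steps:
g = -611 (g = -47*13 = -611)
c(V, u) = -567 + u (c(V, u) = (44 + u) - 611 = -567 + u)
(752 - 30398) + c(-135, B) = (752 - 30398) + (-567 - 2) = -29646 - 569 = -30215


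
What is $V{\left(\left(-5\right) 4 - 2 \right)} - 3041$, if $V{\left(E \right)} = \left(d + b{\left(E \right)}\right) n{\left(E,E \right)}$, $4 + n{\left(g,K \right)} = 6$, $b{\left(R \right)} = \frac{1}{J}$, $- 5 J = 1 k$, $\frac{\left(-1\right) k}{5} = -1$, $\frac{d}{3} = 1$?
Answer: $-3037$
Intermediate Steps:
$d = 3$ ($d = 3 \cdot 1 = 3$)
$k = 5$ ($k = \left(-5\right) \left(-1\right) = 5$)
$J = -1$ ($J = - \frac{1 \cdot 5}{5} = \left(- \frac{1}{5}\right) 5 = -1$)
$b{\left(R \right)} = -1$ ($b{\left(R \right)} = \frac{1}{-1} = -1$)
$n{\left(g,K \right)} = 2$ ($n{\left(g,K \right)} = -4 + 6 = 2$)
$V{\left(E \right)} = 4$ ($V{\left(E \right)} = \left(3 - 1\right) 2 = 2 \cdot 2 = 4$)
$V{\left(\left(-5\right) 4 - 2 \right)} - 3041 = 4 - 3041 = -3037$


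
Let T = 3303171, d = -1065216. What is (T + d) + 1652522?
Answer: 3890477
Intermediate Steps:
(T + d) + 1652522 = (3303171 - 1065216) + 1652522 = 2237955 + 1652522 = 3890477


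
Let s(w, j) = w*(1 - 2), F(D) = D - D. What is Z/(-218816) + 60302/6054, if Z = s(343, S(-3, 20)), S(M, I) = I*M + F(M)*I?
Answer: 6598559477/662356032 ≈ 9.9622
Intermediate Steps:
F(D) = 0
S(M, I) = I*M (S(M, I) = I*M + 0*I = I*M + 0 = I*M)
s(w, j) = -w (s(w, j) = w*(-1) = -w)
Z = -343 (Z = -1*343 = -343)
Z/(-218816) + 60302/6054 = -343/(-218816) + 60302/6054 = -343*(-1/218816) + 60302*(1/6054) = 343/218816 + 30151/3027 = 6598559477/662356032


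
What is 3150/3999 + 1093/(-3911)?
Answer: 2649581/5213363 ≈ 0.50823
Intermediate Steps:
3150/3999 + 1093/(-3911) = 3150*(1/3999) + 1093*(-1/3911) = 1050/1333 - 1093/3911 = 2649581/5213363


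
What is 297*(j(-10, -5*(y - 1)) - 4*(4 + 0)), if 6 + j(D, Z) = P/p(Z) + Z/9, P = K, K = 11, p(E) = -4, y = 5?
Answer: -32043/4 ≈ -8010.8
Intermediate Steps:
P = 11
j(D, Z) = -35/4 + Z/9 (j(D, Z) = -6 + (11/(-4) + Z/9) = -6 + (11*(-1/4) + Z*(1/9)) = -6 + (-11/4 + Z/9) = -35/4 + Z/9)
297*(j(-10, -5*(y - 1)) - 4*(4 + 0)) = 297*((-35/4 + (-5*(5 - 1))/9) - 4*(4 + 0)) = 297*((-35/4 + (-5*4)/9) - 4*4) = 297*((-35/4 + (1/9)*(-20)) - 16) = 297*((-35/4 - 20/9) - 16) = 297*(-395/36 - 16) = 297*(-971/36) = -32043/4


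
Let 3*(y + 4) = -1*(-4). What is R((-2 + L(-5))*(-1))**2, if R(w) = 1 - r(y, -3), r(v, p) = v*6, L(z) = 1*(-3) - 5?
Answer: 289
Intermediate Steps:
y = -8/3 (y = -4 + (-1*(-4))/3 = -4 + (1/3)*4 = -4 + 4/3 = -8/3 ≈ -2.6667)
L(z) = -8 (L(z) = -3 - 5 = -8)
r(v, p) = 6*v
R(w) = 17 (R(w) = 1 - 6*(-8)/3 = 1 - 1*(-16) = 1 + 16 = 17)
R((-2 + L(-5))*(-1))**2 = 17**2 = 289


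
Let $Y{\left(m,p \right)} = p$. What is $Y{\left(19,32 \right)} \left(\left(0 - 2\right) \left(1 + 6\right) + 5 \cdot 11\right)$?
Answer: $1312$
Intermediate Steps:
$Y{\left(19,32 \right)} \left(\left(0 - 2\right) \left(1 + 6\right) + 5 \cdot 11\right) = 32 \left(\left(0 - 2\right) \left(1 + 6\right) + 5 \cdot 11\right) = 32 \left(\left(-2\right) 7 + 55\right) = 32 \left(-14 + 55\right) = 32 \cdot 41 = 1312$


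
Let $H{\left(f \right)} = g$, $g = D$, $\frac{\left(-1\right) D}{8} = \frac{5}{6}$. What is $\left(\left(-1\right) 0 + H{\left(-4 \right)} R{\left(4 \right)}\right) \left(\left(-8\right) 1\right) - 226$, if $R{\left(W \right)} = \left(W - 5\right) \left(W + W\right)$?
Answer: $- \frac{1958}{3} \approx -652.67$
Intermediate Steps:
$R{\left(W \right)} = 2 W \left(-5 + W\right)$ ($R{\left(W \right)} = \left(-5 + W\right) 2 W = 2 W \left(-5 + W\right)$)
$D = - \frac{20}{3}$ ($D = - 8 \cdot \frac{5}{6} = - 8 \cdot 5 \cdot \frac{1}{6} = \left(-8\right) \frac{5}{6} = - \frac{20}{3} \approx -6.6667$)
$g = - \frac{20}{3} \approx -6.6667$
$H{\left(f \right)} = - \frac{20}{3}$
$\left(\left(-1\right) 0 + H{\left(-4 \right)} R{\left(4 \right)}\right) \left(\left(-8\right) 1\right) - 226 = \left(\left(-1\right) 0 - \frac{20 \cdot 2 \cdot 4 \left(-5 + 4\right)}{3}\right) \left(\left(-8\right) 1\right) - 226 = \left(0 - \frac{20 \cdot 2 \cdot 4 \left(-1\right)}{3}\right) \left(-8\right) - 226 = \left(0 - - \frac{160}{3}\right) \left(-8\right) - 226 = \left(0 + \frac{160}{3}\right) \left(-8\right) - 226 = \frac{160}{3} \left(-8\right) - 226 = - \frac{1280}{3} - 226 = - \frac{1958}{3}$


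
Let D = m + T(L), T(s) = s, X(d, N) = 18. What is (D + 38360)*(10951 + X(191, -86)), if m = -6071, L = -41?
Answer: 353728312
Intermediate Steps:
D = -6112 (D = -6071 - 41 = -6112)
(D + 38360)*(10951 + X(191, -86)) = (-6112 + 38360)*(10951 + 18) = 32248*10969 = 353728312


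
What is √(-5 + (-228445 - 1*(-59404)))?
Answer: I*√169046 ≈ 411.15*I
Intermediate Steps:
√(-5 + (-228445 - 1*(-59404))) = √(-5 + (-228445 + 59404)) = √(-5 - 169041) = √(-169046) = I*√169046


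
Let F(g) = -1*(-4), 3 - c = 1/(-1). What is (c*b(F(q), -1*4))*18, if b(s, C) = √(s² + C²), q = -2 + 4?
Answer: 288*√2 ≈ 407.29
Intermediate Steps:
c = 4 (c = 3 - 1/(-1) = 3 - 1*(-1) = 3 + 1 = 4)
q = 2
F(g) = 4
b(s, C) = √(C² + s²)
(c*b(F(q), -1*4))*18 = (4*√((-1*4)² + 4²))*18 = (4*√((-4)² + 16))*18 = (4*√(16 + 16))*18 = (4*√32)*18 = (4*(4*√2))*18 = (16*√2)*18 = 288*√2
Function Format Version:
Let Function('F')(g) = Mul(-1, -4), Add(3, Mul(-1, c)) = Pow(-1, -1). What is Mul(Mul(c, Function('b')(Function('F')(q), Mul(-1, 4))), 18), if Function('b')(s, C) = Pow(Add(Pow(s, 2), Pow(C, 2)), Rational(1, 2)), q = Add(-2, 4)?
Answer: Mul(288, Pow(2, Rational(1, 2))) ≈ 407.29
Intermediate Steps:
c = 4 (c = Add(3, Mul(-1, Pow(-1, -1))) = Add(3, Mul(-1, -1)) = Add(3, 1) = 4)
q = 2
Function('F')(g) = 4
Function('b')(s, C) = Pow(Add(Pow(C, 2), Pow(s, 2)), Rational(1, 2))
Mul(Mul(c, Function('b')(Function('F')(q), Mul(-1, 4))), 18) = Mul(Mul(4, Pow(Add(Pow(Mul(-1, 4), 2), Pow(4, 2)), Rational(1, 2))), 18) = Mul(Mul(4, Pow(Add(Pow(-4, 2), 16), Rational(1, 2))), 18) = Mul(Mul(4, Pow(Add(16, 16), Rational(1, 2))), 18) = Mul(Mul(4, Pow(32, Rational(1, 2))), 18) = Mul(Mul(4, Mul(4, Pow(2, Rational(1, 2)))), 18) = Mul(Mul(16, Pow(2, Rational(1, 2))), 18) = Mul(288, Pow(2, Rational(1, 2)))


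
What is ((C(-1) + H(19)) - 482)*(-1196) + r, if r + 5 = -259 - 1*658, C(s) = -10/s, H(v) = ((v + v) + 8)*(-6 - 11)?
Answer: 1498862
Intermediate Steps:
H(v) = -136 - 34*v (H(v) = (2*v + 8)*(-17) = (8 + 2*v)*(-17) = -136 - 34*v)
r = -922 (r = -5 + (-259 - 1*658) = -5 + (-259 - 658) = -5 - 917 = -922)
((C(-1) + H(19)) - 482)*(-1196) + r = ((-10/(-1) + (-136 - 34*19)) - 482)*(-1196) - 922 = ((-10*(-1) + (-136 - 646)) - 482)*(-1196) - 922 = ((10 - 782) - 482)*(-1196) - 922 = (-772 - 482)*(-1196) - 922 = -1254*(-1196) - 922 = 1499784 - 922 = 1498862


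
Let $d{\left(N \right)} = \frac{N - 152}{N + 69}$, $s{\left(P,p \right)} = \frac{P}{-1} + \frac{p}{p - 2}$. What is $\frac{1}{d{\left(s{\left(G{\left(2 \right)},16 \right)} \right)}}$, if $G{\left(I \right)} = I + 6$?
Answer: $- \frac{435}{1112} \approx -0.39119$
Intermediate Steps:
$G{\left(I \right)} = 6 + I$
$s{\left(P,p \right)} = - P + \frac{p}{-2 + p}$ ($s{\left(P,p \right)} = P \left(-1\right) + \frac{p}{p - 2} = - P + \frac{p}{-2 + p}$)
$d{\left(N \right)} = \frac{-152 + N}{69 + N}$
$\frac{1}{d{\left(s{\left(G{\left(2 \right)},16 \right)} \right)}} = \frac{1}{\frac{1}{69 + \frac{16 + 2 \left(6 + 2\right) - \left(6 + 2\right) 16}{-2 + 16}} \left(-152 + \frac{16 + 2 \left(6 + 2\right) - \left(6 + 2\right) 16}{-2 + 16}\right)} = \frac{1}{\frac{1}{69 + \frac{16 + 2 \cdot 8 - 8 \cdot 16}{14}} \left(-152 + \frac{16 + 2 \cdot 8 - 8 \cdot 16}{14}\right)} = \frac{1}{\frac{1}{69 + \frac{16 + 16 - 128}{14}} \left(-152 + \frac{16 + 16 - 128}{14}\right)} = \frac{1}{\frac{1}{69 + \frac{1}{14} \left(-96\right)} \left(-152 + \frac{1}{14} \left(-96\right)\right)} = \frac{1}{\frac{1}{69 - \frac{48}{7}} \left(-152 - \frac{48}{7}\right)} = \frac{1}{\frac{1}{\frac{435}{7}} \left(- \frac{1112}{7}\right)} = \frac{1}{\frac{7}{435} \left(- \frac{1112}{7}\right)} = \frac{1}{- \frac{1112}{435}} = - \frac{435}{1112}$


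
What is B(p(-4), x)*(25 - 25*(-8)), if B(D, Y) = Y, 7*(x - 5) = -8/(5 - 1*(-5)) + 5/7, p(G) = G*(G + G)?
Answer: 54990/49 ≈ 1122.2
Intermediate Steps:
p(G) = 2*G**2 (p(G) = G*(2*G) = 2*G**2)
x = 1222/245 (x = 5 + (-8/(5 - 1*(-5)) + 5/7)/7 = 5 + (-8/(5 + 5) + 5*(1/7))/7 = 5 + (-8/10 + 5/7)/7 = 5 + (-8*1/10 + 5/7)/7 = 5 + (-4/5 + 5/7)/7 = 5 + (1/7)*(-3/35) = 5 - 3/245 = 1222/245 ≈ 4.9878)
B(p(-4), x)*(25 - 25*(-8)) = 1222*(25 - 25*(-8))/245 = 1222*(25 + 200)/245 = (1222/245)*225 = 54990/49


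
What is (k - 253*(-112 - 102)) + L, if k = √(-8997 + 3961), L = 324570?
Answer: 378712 + 2*I*√1259 ≈ 3.7871e+5 + 70.965*I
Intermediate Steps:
k = 2*I*√1259 (k = √(-5036) = 2*I*√1259 ≈ 70.965*I)
(k - 253*(-112 - 102)) + L = (2*I*√1259 - 253*(-112 - 102)) + 324570 = (2*I*√1259 - 253*(-214)) + 324570 = (2*I*√1259 + 54142) + 324570 = (54142 + 2*I*√1259) + 324570 = 378712 + 2*I*√1259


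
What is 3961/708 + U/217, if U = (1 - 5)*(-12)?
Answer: 893521/153636 ≈ 5.8158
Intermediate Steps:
U = 48 (U = -4*(-12) = 48)
3961/708 + U/217 = 3961/708 + 48/217 = 893521/153636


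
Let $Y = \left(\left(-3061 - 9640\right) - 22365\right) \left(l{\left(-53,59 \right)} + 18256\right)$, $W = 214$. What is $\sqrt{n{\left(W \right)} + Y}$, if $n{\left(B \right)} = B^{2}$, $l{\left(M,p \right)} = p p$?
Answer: $3 i \sqrt{84687094} \approx 27608.0 i$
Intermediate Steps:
$l{\left(M,p \right)} = p^{2}$
$Y = -762229642$ ($Y = \left(\left(-3061 - 9640\right) - 22365\right) \left(59^{2} + 18256\right) = \left(\left(-3061 - 9640\right) - 22365\right) \left(3481 + 18256\right) = \left(-12701 - 22365\right) 21737 = \left(-35066\right) 21737 = -762229642$)
$\sqrt{n{\left(W \right)} + Y} = \sqrt{214^{2} - 762229642} = \sqrt{45796 - 762229642} = \sqrt{-762183846} = 3 i \sqrt{84687094}$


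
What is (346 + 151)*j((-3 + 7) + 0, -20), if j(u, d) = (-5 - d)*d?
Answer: -149100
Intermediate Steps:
j(u, d) = d*(-5 - d)
(346 + 151)*j((-3 + 7) + 0, -20) = (346 + 151)*(-1*(-20)*(5 - 20)) = 497*(-1*(-20)*(-15)) = 497*(-300) = -149100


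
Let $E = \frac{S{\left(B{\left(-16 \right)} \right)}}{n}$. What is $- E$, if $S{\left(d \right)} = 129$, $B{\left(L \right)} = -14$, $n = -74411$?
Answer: $\frac{129}{74411} \approx 0.0017336$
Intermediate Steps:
$E = - \frac{129}{74411}$ ($E = \frac{129}{-74411} = 129 \left(- \frac{1}{74411}\right) = - \frac{129}{74411} \approx -0.0017336$)
$- E = \left(-1\right) \left(- \frac{129}{74411}\right) = \frac{129}{74411}$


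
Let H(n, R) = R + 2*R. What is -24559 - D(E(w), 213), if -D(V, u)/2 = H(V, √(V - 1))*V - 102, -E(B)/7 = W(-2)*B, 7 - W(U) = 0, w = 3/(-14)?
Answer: -24763 + 63*√38/2 ≈ -24569.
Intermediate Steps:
H(n, R) = 3*R
w = -3/14 (w = 3*(-1/14) = -3/14 ≈ -0.21429)
W(U) = 7 (W(U) = 7 - 1*0 = 7 + 0 = 7)
E(B) = -49*B
D(V, u) = 204 - 6*V*√(-1 + V) (D(V, u) = -2*((3*√(V - 1))*V - 102) = -2*((3*√(-1 + V))*V - 102) = -2*(3*V*√(-1 + V) - 102) = -2*(-102 + 3*V*√(-1 + V)) = 204 - 6*V*√(-1 + V))
-24559 - D(E(w), 213) = -24559 - (204 - 6*(-49*(-3/14))*√(-1 - 49*(-3/14))) = -24559 - (204 - 6*21/2*√(-1 + 21/2)) = -24559 - (204 - 6*21/2*√(19/2)) = -24559 - (204 - 6*21/2*√38/2) = -24559 - (204 - 63*√38/2) = -24559 + (-204 + 63*√38/2) = -24763 + 63*√38/2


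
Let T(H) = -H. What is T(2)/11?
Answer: -2/11 ≈ -0.18182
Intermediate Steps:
T(2)/11 = (-1*2)/11 = (1/11)*(-2) = -2/11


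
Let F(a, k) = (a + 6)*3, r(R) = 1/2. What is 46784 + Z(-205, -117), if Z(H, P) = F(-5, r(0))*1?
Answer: 46787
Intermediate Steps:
r(R) = 1/2
F(a, k) = 18 + 3*a (F(a, k) = (6 + a)*3 = 18 + 3*a)
Z(H, P) = 3 (Z(H, P) = (18 + 3*(-5))*1 = (18 - 15)*1 = 3*1 = 3)
46784 + Z(-205, -117) = 46784 + 3 = 46787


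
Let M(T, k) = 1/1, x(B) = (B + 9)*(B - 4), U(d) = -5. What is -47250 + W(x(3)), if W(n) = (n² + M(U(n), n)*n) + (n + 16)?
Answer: -47114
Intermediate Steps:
x(B) = (-4 + B)*(9 + B) (x(B) = (9 + B)*(-4 + B) = (-4 + B)*(9 + B))
M(T, k) = 1
W(n) = 16 + n² + 2*n (W(n) = (n² + 1*n) + (n + 16) = (n² + n) + (16 + n) = (n + n²) + (16 + n) = 16 + n² + 2*n)
-47250 + W(x(3)) = -47250 + (16 + (-36 + 3² + 5*3)² + 2*(-36 + 3² + 5*3)) = -47250 + (16 + (-36 + 9 + 15)² + 2*(-36 + 9 + 15)) = -47250 + (16 + (-12)² + 2*(-12)) = -47250 + (16 + 144 - 24) = -47250 + 136 = -47114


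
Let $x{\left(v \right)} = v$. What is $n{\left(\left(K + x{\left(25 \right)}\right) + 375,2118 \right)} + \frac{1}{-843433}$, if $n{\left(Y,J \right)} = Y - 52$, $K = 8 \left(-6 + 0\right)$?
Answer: $\frac{253029899}{843433} \approx 300.0$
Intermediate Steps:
$K = -48$ ($K = 8 \left(-6\right) = -48$)
$n{\left(Y,J \right)} = -52 + Y$
$n{\left(\left(K + x{\left(25 \right)}\right) + 375,2118 \right)} + \frac{1}{-843433} = \left(-52 + \left(\left(-48 + 25\right) + 375\right)\right) + \frac{1}{-843433} = \left(-52 + \left(-23 + 375\right)\right) - \frac{1}{843433} = \left(-52 + 352\right) - \frac{1}{843433} = 300 - \frac{1}{843433} = \frac{253029899}{843433}$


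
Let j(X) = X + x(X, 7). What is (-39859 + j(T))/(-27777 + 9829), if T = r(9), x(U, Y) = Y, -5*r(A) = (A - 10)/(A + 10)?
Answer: 3785939/1705060 ≈ 2.2204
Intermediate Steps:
r(A) = -(-10 + A)/(5*(10 + A)) (r(A) = -(A - 10)/(5*(A + 10)) = -(-10 + A)/(5*(10 + A)))
T = 1/95 (T = (10 - 1*9)/(5*(10 + 9)) = (⅕)*(10 - 9)/19 = (⅕)*(1/19)*1 = 1/95 ≈ 0.010526)
j(X) = 7 + X (j(X) = X + 7 = 7 + X)
(-39859 + j(T))/(-27777 + 9829) = (-39859 + (7 + 1/95))/(-27777 + 9829) = (-39859 + 666/95)/(-17948) = -3785939/95*(-1/17948) = 3785939/1705060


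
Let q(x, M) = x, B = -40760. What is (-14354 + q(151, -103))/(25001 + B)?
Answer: 14203/15759 ≈ 0.90126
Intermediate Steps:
(-14354 + q(151, -103))/(25001 + B) = (-14354 + 151)/(25001 - 40760) = -14203/(-15759) = -14203*(-1/15759) = 14203/15759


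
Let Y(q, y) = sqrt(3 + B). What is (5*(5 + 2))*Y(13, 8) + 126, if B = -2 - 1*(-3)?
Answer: 196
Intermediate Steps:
B = 1 (B = -2 + 3 = 1)
Y(q, y) = 2 (Y(q, y) = sqrt(3 + 1) = sqrt(4) = 2)
(5*(5 + 2))*Y(13, 8) + 126 = (5*(5 + 2))*2 + 126 = (5*7)*2 + 126 = 35*2 + 126 = 70 + 126 = 196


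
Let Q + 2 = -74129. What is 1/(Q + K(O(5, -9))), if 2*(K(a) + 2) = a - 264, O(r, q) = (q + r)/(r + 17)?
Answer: -11/816916 ≈ -1.3465e-5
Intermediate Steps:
Q = -74131 (Q = -2 - 74129 = -74131)
O(r, q) = (q + r)/(17 + r)
K(a) = -134 + a/2 (K(a) = -2 + (a - 264)/2 = -2 + (-264 + a)/2 = -2 + (-132 + a/2) = -134 + a/2)
1/(Q + K(O(5, -9))) = 1/(-74131 + (-134 + ((-9 + 5)/(17 + 5))/2)) = 1/(-74131 + (-134 + (-4/22)/2)) = 1/(-74131 + (-134 + ((1/22)*(-4))/2)) = 1/(-74131 + (-134 + (1/2)*(-2/11))) = 1/(-74131 + (-134 - 1/11)) = 1/(-74131 - 1475/11) = 1/(-816916/11) = -11/816916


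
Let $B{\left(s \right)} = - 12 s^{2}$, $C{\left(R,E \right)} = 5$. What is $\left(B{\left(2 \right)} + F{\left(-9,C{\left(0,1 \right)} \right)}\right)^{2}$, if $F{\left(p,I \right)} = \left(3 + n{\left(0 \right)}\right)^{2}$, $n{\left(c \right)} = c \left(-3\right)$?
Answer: $1521$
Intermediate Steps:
$n{\left(c \right)} = - 3 c$
$F{\left(p,I \right)} = 9$ ($F{\left(p,I \right)} = \left(3 - 0\right)^{2} = \left(3 + 0\right)^{2} = 3^{2} = 9$)
$\left(B{\left(2 \right)} + F{\left(-9,C{\left(0,1 \right)} \right)}\right)^{2} = \left(- 12 \cdot 2^{2} + 9\right)^{2} = \left(\left(-12\right) 4 + 9\right)^{2} = \left(-48 + 9\right)^{2} = \left(-39\right)^{2} = 1521$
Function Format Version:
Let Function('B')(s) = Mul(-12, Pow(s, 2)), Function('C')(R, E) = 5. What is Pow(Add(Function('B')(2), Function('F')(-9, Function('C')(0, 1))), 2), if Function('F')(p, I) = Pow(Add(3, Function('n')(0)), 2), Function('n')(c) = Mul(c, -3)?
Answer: 1521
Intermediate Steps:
Function('n')(c) = Mul(-3, c)
Function('F')(p, I) = 9 (Function('F')(p, I) = Pow(Add(3, Mul(-3, 0)), 2) = Pow(Add(3, 0), 2) = Pow(3, 2) = 9)
Pow(Add(Function('B')(2), Function('F')(-9, Function('C')(0, 1))), 2) = Pow(Add(Mul(-12, Pow(2, 2)), 9), 2) = Pow(Add(Mul(-12, 4), 9), 2) = Pow(Add(-48, 9), 2) = Pow(-39, 2) = 1521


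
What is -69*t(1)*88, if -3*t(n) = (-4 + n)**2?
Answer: 18216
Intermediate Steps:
t(n) = -(-4 + n)**2/3
-69*t(1)*88 = -(-23)*(-4 + 1)**2*88 = -(-23)*(-3)**2*88 = -(-23)*9*88 = -69*(-3)*88 = 207*88 = 18216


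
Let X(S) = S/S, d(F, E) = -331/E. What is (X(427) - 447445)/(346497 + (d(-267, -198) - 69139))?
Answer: -88593912/54917215 ≈ -1.6132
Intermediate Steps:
X(S) = 1
(X(427) - 447445)/(346497 + (d(-267, -198) - 69139)) = (1 - 447445)/(346497 + (-331/(-198) - 69139)) = -447444/(346497 + (-331*(-1/198) - 69139)) = -447444/(346497 + (331/198 - 69139)) = -447444/(346497 - 13689191/198) = -447444/54917215/198 = -447444*198/54917215 = -88593912/54917215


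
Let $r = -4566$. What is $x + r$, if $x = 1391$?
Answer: $-3175$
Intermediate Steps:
$x + r = 1391 - 4566 = -3175$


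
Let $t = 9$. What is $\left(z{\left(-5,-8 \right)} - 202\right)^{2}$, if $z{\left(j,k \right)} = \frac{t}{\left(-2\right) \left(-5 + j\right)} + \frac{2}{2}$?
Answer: $\frac{16088121}{400} \approx 40220.0$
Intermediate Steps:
$z{\left(j,k \right)} = 1 + \frac{9}{10 - 2 j}$ ($z{\left(j,k \right)} = \frac{9}{\left(-2\right) \left(-5 + j\right)} + \frac{2}{2} = \frac{9}{10 - 2 j} + 2 \cdot \frac{1}{2} = \frac{9}{10 - 2 j} + 1 = 1 + \frac{9}{10 - 2 j}$)
$\left(z{\left(-5,-8 \right)} - 202\right)^{2} = \left(\frac{- \frac{19}{2} - 5}{-5 - 5} - 202\right)^{2} = \left(\frac{1}{-10} \left(- \frac{29}{2}\right) - 202\right)^{2} = \left(\left(- \frac{1}{10}\right) \left(- \frac{29}{2}\right) - 202\right)^{2} = \left(\frac{29}{20} - 202\right)^{2} = \left(- \frac{4011}{20}\right)^{2} = \frac{16088121}{400}$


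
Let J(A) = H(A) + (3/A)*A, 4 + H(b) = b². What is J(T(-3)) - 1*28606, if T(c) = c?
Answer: -28598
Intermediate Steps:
H(b) = -4 + b²
J(A) = -1 + A² (J(A) = (-4 + A²) + (3/A)*A = (-4 + A²) + 3 = -1 + A²)
J(T(-3)) - 1*28606 = (-1 + (-3)²) - 1*28606 = (-1 + 9) - 28606 = 8 - 28606 = -28598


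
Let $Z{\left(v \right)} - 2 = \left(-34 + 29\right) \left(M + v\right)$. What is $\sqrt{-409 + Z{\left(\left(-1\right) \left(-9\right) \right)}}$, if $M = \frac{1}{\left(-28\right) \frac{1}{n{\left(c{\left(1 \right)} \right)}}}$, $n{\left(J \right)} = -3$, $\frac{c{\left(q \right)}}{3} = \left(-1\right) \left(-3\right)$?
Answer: $\frac{i \sqrt{88697}}{14} \approx 21.273 i$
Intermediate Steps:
$c{\left(q \right)} = 9$ ($c{\left(q \right)} = 3 \left(\left(-1\right) \left(-3\right)\right) = 3 \cdot 3 = 9$)
$M = \frac{3}{28}$ ($M = \frac{1}{\left(-28\right) \frac{1}{-3}} = \frac{1}{\left(-28\right) \left(- \frac{1}{3}\right)} = \frac{1}{\frac{28}{3}} = \frac{3}{28} \approx 0.10714$)
$Z{\left(v \right)} = \frac{41}{28} - 5 v$ ($Z{\left(v \right)} = 2 + \left(-34 + 29\right) \left(\frac{3}{28} + v\right) = 2 - 5 \left(\frac{3}{28} + v\right) = 2 - \left(\frac{15}{28} + 5 v\right) = \frac{41}{28} - 5 v$)
$\sqrt{-409 + Z{\left(\left(-1\right) \left(-9\right) \right)}} = \sqrt{-409 + \left(\frac{41}{28} - 5 \left(\left(-1\right) \left(-9\right)\right)\right)} = \sqrt{-409 + \left(\frac{41}{28} - 45\right)} = \sqrt{-409 - \frac{1219}{28}} = \sqrt{- \frac{12671}{28}} = \frac{i \sqrt{88697}}{14}$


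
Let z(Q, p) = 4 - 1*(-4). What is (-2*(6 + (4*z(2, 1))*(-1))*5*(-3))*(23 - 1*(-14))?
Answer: -28860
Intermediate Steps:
z(Q, p) = 8 (z(Q, p) = 4 + 4 = 8)
(-2*(6 + (4*z(2, 1))*(-1))*5*(-3))*(23 - 1*(-14)) = (-2*(6 + (4*8)*(-1))*5*(-3))*(23 - 1*(-14)) = (-2*(6 + 32*(-1))*(-15))*(23 + 14) = -2*(6 - 32)*(-15)*37 = -(-52)*(-15)*37 = -2*390*37 = -780*37 = -28860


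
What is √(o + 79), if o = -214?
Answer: 3*I*√15 ≈ 11.619*I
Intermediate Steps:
√(o + 79) = √(-214 + 79) = √(-135) = 3*I*√15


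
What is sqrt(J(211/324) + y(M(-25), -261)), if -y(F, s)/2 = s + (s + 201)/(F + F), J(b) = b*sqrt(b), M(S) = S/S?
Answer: sqrt(6788448 + 422*sqrt(211))/108 ≈ 24.136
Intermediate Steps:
M(S) = 1
J(b) = b**(3/2)
y(F, s) = -2*s - (201 + s)/F (y(F, s) = -2*(s + (s + 201)/(F + F)) = -2*(s + (201 + s)/((2*F))) = -2*(s + (201 + s)*(1/(2*F))) = -2*(s + (201 + s)/(2*F)) = -2*s - (201 + s)/F)
sqrt(J(211/324) + y(M(-25), -261)) = sqrt((211/324)**(3/2) + (-201 - 1*(-261) - 2*1*(-261))/1) = sqrt((211*(1/324))**(3/2) + 1*(-201 + 261 + 522)) = sqrt((211/324)**(3/2) + 1*582) = sqrt(211*sqrt(211)/5832 + 582) = sqrt(582 + 211*sqrt(211)/5832)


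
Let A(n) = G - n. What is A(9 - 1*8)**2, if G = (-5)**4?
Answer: 389376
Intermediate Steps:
G = 625
A(n) = 625 - n
A(9 - 1*8)**2 = (625 - (9 - 1*8))**2 = (625 - (9 - 8))**2 = (625 - 1*1)**2 = (625 - 1)**2 = 624**2 = 389376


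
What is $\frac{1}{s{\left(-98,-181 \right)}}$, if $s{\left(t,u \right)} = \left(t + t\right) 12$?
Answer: $- \frac{1}{2352} \approx -0.00042517$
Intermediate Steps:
$s{\left(t,u \right)} = 24 t$ ($s{\left(t,u \right)} = 2 t 12 = 24 t$)
$\frac{1}{s{\left(-98,-181 \right)}} = \frac{1}{24 \left(-98\right)} = \frac{1}{-2352} = - \frac{1}{2352}$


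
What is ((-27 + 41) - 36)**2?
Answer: 484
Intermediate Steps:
((-27 + 41) - 36)**2 = (14 - 36)**2 = (-22)**2 = 484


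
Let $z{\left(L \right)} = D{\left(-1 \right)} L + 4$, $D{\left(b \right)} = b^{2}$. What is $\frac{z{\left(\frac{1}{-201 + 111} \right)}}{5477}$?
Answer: $\frac{359}{492930} \approx 0.0007283$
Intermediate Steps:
$z{\left(L \right)} = 4 + L$ ($z{\left(L \right)} = \left(-1\right)^{2} L + 4 = 1 L + 4 = L + 4 = 4 + L$)
$\frac{z{\left(\frac{1}{-201 + 111} \right)}}{5477} = \frac{4 + \frac{1}{-201 + 111}}{5477} = \left(4 + \frac{1}{-90}\right) \frac{1}{5477} = \left(4 - \frac{1}{90}\right) \frac{1}{5477} = \frac{359}{90} \cdot \frac{1}{5477} = \frac{359}{492930}$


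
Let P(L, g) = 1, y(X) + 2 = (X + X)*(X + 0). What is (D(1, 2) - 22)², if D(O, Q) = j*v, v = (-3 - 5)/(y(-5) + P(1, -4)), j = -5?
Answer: 1077444/2401 ≈ 448.75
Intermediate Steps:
y(X) = -2 + 2*X² (y(X) = -2 + (X + X)*(X + 0) = -2 + (2*X)*X = -2 + 2*X²)
v = -8/49 (v = (-3 - 5)/((-2 + 2*(-5)²) + 1) = -8/((-2 + 2*25) + 1) = -8/((-2 + 50) + 1) = -8/(48 + 1) = -8/49 ≈ -0.16327)
D(O, Q) = 40/49 (D(O, Q) = -5*(-8/49) = 40/49)
(D(1, 2) - 22)² = (40/49 - 22)² = (-1038/49)² = 1077444/2401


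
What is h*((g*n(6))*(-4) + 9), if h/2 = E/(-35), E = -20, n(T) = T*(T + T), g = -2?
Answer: 4680/7 ≈ 668.57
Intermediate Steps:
n(T) = 2*T**2 (n(T) = T*(2*T) = 2*T**2)
h = 8/7 (h = 2*(-20/(-35)) = 2*(-20*(-1/35)) = 2*(4/7) = 8/7 ≈ 1.1429)
h*((g*n(6))*(-4) + 9) = 8*(-4*6**2*(-4) + 9)/7 = 8*(-4*36*(-4) + 9)/7 = 8*(-2*72*(-4) + 9)/7 = 8*(-144*(-4) + 9)/7 = 8*(576 + 9)/7 = (8/7)*585 = 4680/7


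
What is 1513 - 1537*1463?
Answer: -2247118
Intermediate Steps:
1513 - 1537*1463 = 1513 - 2248631 = -2247118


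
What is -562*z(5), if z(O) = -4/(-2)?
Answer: -1124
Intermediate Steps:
z(O) = 2 (z(O) = -4*(-½) = 2)
-562*z(5) = -562*2 = -1124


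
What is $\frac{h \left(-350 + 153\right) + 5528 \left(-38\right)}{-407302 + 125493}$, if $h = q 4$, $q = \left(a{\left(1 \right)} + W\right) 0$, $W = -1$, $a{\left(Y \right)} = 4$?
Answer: $\frac{210064}{281809} \approx 0.74541$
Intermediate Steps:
$q = 0$ ($q = \left(4 - 1\right) 0 = 3 \cdot 0 = 0$)
$h = 0$ ($h = 0 \cdot 4 = 0$)
$\frac{h \left(-350 + 153\right) + 5528 \left(-38\right)}{-407302 + 125493} = \frac{0 \left(-350 + 153\right) + 5528 \left(-38\right)}{-407302 + 125493} = \frac{0 \left(-197\right) - 210064}{-281809} = \left(0 - 210064\right) \left(- \frac{1}{281809}\right) = \left(-210064\right) \left(- \frac{1}{281809}\right) = \frac{210064}{281809}$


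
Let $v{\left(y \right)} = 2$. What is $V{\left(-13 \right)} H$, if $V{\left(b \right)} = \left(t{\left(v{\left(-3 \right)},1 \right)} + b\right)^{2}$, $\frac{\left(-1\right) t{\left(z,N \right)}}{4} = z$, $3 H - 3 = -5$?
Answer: $-294$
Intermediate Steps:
$H = - \frac{2}{3}$ ($H = 1 + \frac{1}{3} \left(-5\right) = 1 - \frac{5}{3} = - \frac{2}{3} \approx -0.66667$)
$t{\left(z,N \right)} = - 4 z$
$V{\left(b \right)} = \left(-8 + b\right)^{2}$ ($V{\left(b \right)} = \left(\left(-4\right) 2 + b\right)^{2} = \left(-8 + b\right)^{2}$)
$V{\left(-13 \right)} H = \left(-8 - 13\right)^{2} \left(- \frac{2}{3}\right) = \left(-21\right)^{2} \left(- \frac{2}{3}\right) = 441 \left(- \frac{2}{3}\right) = -294$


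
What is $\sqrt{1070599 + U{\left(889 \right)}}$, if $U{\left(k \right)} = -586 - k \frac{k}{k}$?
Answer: $2 \sqrt{267281} \approx 1034.0$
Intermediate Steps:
$U{\left(k \right)} = -586 - k$ ($U{\left(k \right)} = -586 - k 1 = -586 - k$)
$\sqrt{1070599 + U{\left(889 \right)}} = \sqrt{1070599 - 1475} = \sqrt{1069124} = 2 \sqrt{267281}$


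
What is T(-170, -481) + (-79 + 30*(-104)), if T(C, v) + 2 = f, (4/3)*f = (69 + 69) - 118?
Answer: -3186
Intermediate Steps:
f = 15 (f = 3*((69 + 69) - 118)/4 = 3*(138 - 118)/4 = (3/4)*20 = 15)
T(C, v) = 13 (T(C, v) = -2 + 15 = 13)
T(-170, -481) + (-79 + 30*(-104)) = 13 + (-79 + 30*(-104)) = 13 + (-79 - 3120) = 13 - 3199 = -3186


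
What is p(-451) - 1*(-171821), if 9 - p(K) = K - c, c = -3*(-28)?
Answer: 172365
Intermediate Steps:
c = 84
p(K) = 93 - K (p(K) = 9 - (K - 1*84) = 9 - (K - 84) = 9 - (-84 + K) = 9 + (84 - K) = 93 - K)
p(-451) - 1*(-171821) = (93 - 1*(-451)) - 1*(-171821) = (93 + 451) + 171821 = 544 + 171821 = 172365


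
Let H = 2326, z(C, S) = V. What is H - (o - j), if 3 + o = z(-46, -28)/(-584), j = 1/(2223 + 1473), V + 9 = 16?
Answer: 628386139/269808 ≈ 2329.0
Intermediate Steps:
V = 7 (V = -9 + 16 = 7)
z(C, S) = 7
j = 1/3696 ≈ 0.00027056
o = -1759/584 (o = -3 + 7/(-584) = -3 + 7*(-1/584) = -3 - 7/584 = -1759/584 ≈ -3.0120)
H - (o - j) = 2326 - (-1759/584 - 1*1/3696) = 2326 - (-1759/584 - 1/3696) = 2326 - 1*(-812731/269808) = 2326 + 812731/269808 = 628386139/269808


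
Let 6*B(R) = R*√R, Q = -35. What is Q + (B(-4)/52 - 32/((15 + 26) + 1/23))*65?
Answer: -5055/59 - 5*I/3 ≈ -85.678 - 1.6667*I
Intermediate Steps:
B(R) = R^(3/2)/6 (B(R) = (R*√R)/6 = R^(3/2)/6)
Q + (B(-4)/52 - 32/((15 + 26) + 1/23))*65 = -35 + (((-4)^(3/2)/6)/52 - 32/((15 + 26) + 1/23))*65 = -35 + (((-8*I)/6)*(1/52) - 32/(41 + 1/23))*65 = -35 + (-4*I/3*(1/52) - 32/944/23)*65 = -35 + (-I/39 - 32*23/944)*65 = -35 + (-I/39 - 46/59)*65 = -35 + (-46/59 - I/39)*65 = -35 + (-2990/59 - 5*I/3) = -5055/59 - 5*I/3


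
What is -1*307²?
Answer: -94249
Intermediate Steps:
-1*307² = -1*94249 = -94249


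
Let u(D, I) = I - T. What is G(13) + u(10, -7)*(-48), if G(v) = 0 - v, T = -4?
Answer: 131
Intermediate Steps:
u(D, I) = 4 + I (u(D, I) = I - 1*(-4) = I + 4 = 4 + I)
G(v) = -v
G(13) + u(10, -7)*(-48) = -1*13 + (4 - 7)*(-48) = -13 - 3*(-48) = -13 + 144 = 131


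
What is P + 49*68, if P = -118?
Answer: 3214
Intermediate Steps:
P + 49*68 = -118 + 49*68 = -118 + 3332 = 3214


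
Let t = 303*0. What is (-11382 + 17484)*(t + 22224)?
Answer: 135610848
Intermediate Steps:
t = 0
(-11382 + 17484)*(t + 22224) = (-11382 + 17484)*(0 + 22224) = 6102*22224 = 135610848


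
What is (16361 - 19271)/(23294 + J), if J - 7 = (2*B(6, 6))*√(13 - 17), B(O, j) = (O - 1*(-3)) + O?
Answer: -7533990/60326689 + 19400*I/60326689 ≈ -0.12489 + 0.00032158*I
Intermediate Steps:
B(O, j) = 3 + 2*O (B(O, j) = (O + 3) + O = (3 + O) + O = 3 + 2*O)
J = 7 + 60*I (J = 7 + (2*(3 + 2*6))*√(13 - 17) = 7 + (2*(3 + 12))*√(-4) = 7 + (2*15)*(2*I) = 7 + 30*(2*I) = 7 + 60*I ≈ 7.0 + 60.0*I)
(16361 - 19271)/(23294 + J) = (16361 - 19271)/(23294 + (7 + 60*I)) = -2910*(23301 - 60*I)/542940201 = -970*(23301 - 60*I)/180980067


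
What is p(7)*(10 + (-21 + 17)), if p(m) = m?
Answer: 42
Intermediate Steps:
p(7)*(10 + (-21 + 17)) = 7*(10 + (-21 + 17)) = 7*(10 - 4) = 7*6 = 42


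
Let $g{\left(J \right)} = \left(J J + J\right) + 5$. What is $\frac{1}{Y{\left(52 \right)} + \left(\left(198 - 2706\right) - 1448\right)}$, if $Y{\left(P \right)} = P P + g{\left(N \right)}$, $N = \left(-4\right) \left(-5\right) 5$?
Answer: $\frac{1}{8853} \approx 0.00011296$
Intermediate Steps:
$N = 100$ ($N = 20 \cdot 5 = 100$)
$g{\left(J \right)} = 5 + J + J^{2}$ ($g{\left(J \right)} = \left(J^{2} + J\right) + 5 = \left(J + J^{2}\right) + 5 = 5 + J + J^{2}$)
$Y{\left(P \right)} = 10105 + P^{2}$ ($Y{\left(P \right)} = P P + \left(5 + 100 + 100^{2}\right) = P^{2} + \left(5 + 100 + 10000\right) = P^{2} + 10105 = 10105 + P^{2}$)
$\frac{1}{Y{\left(52 \right)} + \left(\left(198 - 2706\right) - 1448\right)} = \frac{1}{\left(10105 + 52^{2}\right) + \left(\left(198 - 2706\right) - 1448\right)} = \frac{1}{\left(10105 + 2704\right) - 3956} = \frac{1}{12809 - 3956} = \frac{1}{8853}$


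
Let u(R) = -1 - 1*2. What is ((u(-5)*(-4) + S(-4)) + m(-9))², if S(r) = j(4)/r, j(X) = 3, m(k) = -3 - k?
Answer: 4761/16 ≈ 297.56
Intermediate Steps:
S(r) = 3/r
u(R) = -3 (u(R) = -1 - 2 = -3)
((u(-5)*(-4) + S(-4)) + m(-9))² = ((-3*(-4) + 3/(-4)) + (-3 - 1*(-9)))² = ((12 + 3*(-¼)) + (-3 + 9))² = ((12 - ¾) + 6)² = (45/4 + 6)² = (69/4)² = 4761/16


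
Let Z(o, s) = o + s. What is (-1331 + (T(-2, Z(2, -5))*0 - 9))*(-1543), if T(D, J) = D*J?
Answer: 2067620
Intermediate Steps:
(-1331 + (T(-2, Z(2, -5))*0 - 9))*(-1543) = (-1331 + (-2*(2 - 5)*0 - 9))*(-1543) = (-1331 + (-2*(-3)*0 - 9))*(-1543) = (-1331 + (6*0 - 9))*(-1543) = (-1331 + (0 - 9))*(-1543) = (-1331 - 9)*(-1543) = -1340*(-1543) = 2067620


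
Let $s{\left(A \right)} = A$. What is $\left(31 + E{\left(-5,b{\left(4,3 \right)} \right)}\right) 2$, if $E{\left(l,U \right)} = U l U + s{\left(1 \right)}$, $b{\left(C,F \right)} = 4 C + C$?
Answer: $-3936$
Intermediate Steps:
$b{\left(C,F \right)} = 5 C$
$E{\left(l,U \right)} = 1 + l U^{2}$ ($E{\left(l,U \right)} = U l U + 1 = l U^{2} + 1 = 1 + l U^{2}$)
$\left(31 + E{\left(-5,b{\left(4,3 \right)} \right)}\right) 2 = \left(31 + \left(1 - 5 \left(5 \cdot 4\right)^{2}\right)\right) 2 = \left(31 + \left(1 - 5 \cdot 20^{2}\right)\right) 2 = \left(31 + \left(1 - 2000\right)\right) 2 = \left(31 - 1999\right) 2 = \left(-1968\right) 2 = -3936$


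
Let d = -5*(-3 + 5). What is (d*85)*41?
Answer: -34850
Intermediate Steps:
d = -10 (d = -5*2 = -10)
(d*85)*41 = -10*85*41 = -850*41 = -34850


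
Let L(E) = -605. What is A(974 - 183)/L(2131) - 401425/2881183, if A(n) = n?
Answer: -2521877878/1743115715 ≈ -1.4468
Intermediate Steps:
A(974 - 183)/L(2131) - 401425/2881183 = (974 - 183)/(-605) - 401425/2881183 = 791*(-1/605) - 401425*1/2881183 = -791/605 - 401425/2881183 = -2521877878/1743115715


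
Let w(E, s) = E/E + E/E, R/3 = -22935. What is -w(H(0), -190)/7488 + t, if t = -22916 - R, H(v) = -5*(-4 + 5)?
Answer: 171808415/3744 ≈ 45889.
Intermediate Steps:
H(v) = -5 (H(v) = -5*1 = -5)
R = -68805 (R = 3*(-22935) = -68805)
t = 45889 (t = -22916 - 1*(-68805) = -22916 + 68805 = 45889)
w(E, s) = 2 (w(E, s) = 1 + 1 = 2)
-w(H(0), -190)/7488 + t = -2/7488 + 45889 = -1*1/3744 + 45889 = -1/3744 + 45889 = 171808415/3744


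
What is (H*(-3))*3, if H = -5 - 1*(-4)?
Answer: 9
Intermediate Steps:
H = -1 (H = -5 + 4 = -1)
(H*(-3))*3 = -1*(-3)*3 = 3*3 = 9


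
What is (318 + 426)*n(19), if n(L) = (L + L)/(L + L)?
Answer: 744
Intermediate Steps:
n(L) = 1 (n(L) = (2*L)/((2*L)) = (2*L)*(1/(2*L)) = 1)
(318 + 426)*n(19) = (318 + 426)*1 = 744*1 = 744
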